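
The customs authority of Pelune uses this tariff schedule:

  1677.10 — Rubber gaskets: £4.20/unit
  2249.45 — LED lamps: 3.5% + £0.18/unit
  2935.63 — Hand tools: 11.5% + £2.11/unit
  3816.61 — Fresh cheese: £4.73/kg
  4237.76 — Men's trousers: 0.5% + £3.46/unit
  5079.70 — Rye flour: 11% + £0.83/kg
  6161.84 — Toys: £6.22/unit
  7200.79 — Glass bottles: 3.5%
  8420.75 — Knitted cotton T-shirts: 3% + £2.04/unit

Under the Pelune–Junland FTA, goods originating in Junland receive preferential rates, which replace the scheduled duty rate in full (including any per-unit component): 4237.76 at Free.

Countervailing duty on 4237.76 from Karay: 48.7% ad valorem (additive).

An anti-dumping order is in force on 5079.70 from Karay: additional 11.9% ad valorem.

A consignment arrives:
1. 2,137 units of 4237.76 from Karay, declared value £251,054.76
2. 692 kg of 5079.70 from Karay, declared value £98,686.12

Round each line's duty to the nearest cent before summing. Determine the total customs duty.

Line 1 (4237.76, Karay, 2,137 units, £251,054.76):
Base rate for 4237.76 is 0.5% + £3.46/unit.
4237.76 has an FTA preferential rate, but origin Karay is not Junland; base rate stands.
Additional duty on 4237.76 from Karay: +48.7%. Applied ad valorem rate: 0.5% + 48.7% = 49.2%.
Duty = £251,054.76 × 49.2% + 2,137 × £3.46 = £130,912.96.
Line 2 (5079.70, Karay, 692 kg, £98,686.12):
Base rate for 5079.70 is 11% + £0.83/kg.
Additional duty on 5079.70 from Karay: +11.9%. Applied ad valorem rate: 11% + 11.9% = 22.9%.
Duty = £98,686.12 × 22.9% + 692 × £0.83 = £23,173.48.
Total = £130,912.96 + £23,173.48 = £154,086.44.

£154,086.44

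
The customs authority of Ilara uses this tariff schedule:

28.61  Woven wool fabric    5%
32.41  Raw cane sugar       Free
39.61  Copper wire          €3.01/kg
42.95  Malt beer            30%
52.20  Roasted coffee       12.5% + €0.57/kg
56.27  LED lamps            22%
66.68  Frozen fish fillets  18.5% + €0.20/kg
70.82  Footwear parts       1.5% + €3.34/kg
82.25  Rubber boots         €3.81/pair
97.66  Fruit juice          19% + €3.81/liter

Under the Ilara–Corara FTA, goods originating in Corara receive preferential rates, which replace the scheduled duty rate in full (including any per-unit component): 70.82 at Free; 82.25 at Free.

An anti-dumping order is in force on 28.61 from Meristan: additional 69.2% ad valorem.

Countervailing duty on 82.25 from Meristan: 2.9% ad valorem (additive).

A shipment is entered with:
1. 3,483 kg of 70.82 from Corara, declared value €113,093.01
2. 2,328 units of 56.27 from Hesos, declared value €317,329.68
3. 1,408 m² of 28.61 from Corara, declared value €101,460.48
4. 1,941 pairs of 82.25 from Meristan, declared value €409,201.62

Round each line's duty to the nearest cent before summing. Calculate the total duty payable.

Line 1 (70.82, Corara, 3,483 kg, €113,093.01):
Base rate for 70.82 is 1.5% + €3.34/kg.
Origin Corara qualifies under the Ilara–Corara agreement and 70.82 is covered: preferential rate Free applies instead.
Duty = €113,093.01 × 0% = €0.00.
Line 2 (56.27, Hesos, 2,328 units, €317,329.68):
Base rate for 56.27 is 22%.
Duty = €317,329.68 × 22% = €69,812.53.
Line 3 (28.61, Corara, 1,408 m², €101,460.48):
Base rate for 28.61 is 5%.
Origin Corara is the FTA partner but 28.61 is not on the preference list; base rate stands.
The additional-duty order on 28.61 targets Meristan, not Corara; it does not apply.
Duty = €101,460.48 × 5% = €5,073.02.
Line 4 (82.25, Meristan, 1,941 pairs, €409,201.62):
Base rate for 82.25 is €3.81/pair.
82.25 has an FTA preferential rate, but origin Meristan is not Corara; base rate stands.
Additional duty on 82.25 from Meristan: +2.9% ad valorem. Applied ad valorem rate = 2.9%.
Duty = €409,201.62 × 2.9% + 1,941 × €3.81 = €19,262.06.
Total = €0.00 + €69,812.53 + €5,073.02 + €19,262.06 = €94,147.61.

€94,147.61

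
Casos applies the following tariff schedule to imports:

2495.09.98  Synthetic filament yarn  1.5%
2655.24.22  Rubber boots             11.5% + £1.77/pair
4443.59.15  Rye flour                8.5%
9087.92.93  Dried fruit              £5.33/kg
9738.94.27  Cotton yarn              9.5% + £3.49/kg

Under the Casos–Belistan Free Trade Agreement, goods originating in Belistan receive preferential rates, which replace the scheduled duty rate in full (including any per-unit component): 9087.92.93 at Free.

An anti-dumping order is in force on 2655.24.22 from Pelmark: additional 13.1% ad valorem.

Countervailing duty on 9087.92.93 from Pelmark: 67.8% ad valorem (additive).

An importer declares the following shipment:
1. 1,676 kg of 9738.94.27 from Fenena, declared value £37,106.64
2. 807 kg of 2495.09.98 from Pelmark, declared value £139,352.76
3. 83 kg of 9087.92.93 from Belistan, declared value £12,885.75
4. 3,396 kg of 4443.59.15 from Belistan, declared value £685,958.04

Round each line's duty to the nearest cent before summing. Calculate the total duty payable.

£69,771.09

Line 1 (9738.94.27, Fenena, 1,676 kg, £37,106.64):
Base rate for 9738.94.27 is 9.5% + £3.49/kg.
Duty = £37,106.64 × 9.5% + 1,676 × £3.49 = £9,374.37.
Line 2 (2495.09.98, Pelmark, 807 kg, £139,352.76):
Base rate for 2495.09.98 is 1.5%.
Duty = £139,352.76 × 1.5% = £2,090.29.
Line 3 (9087.92.93, Belistan, 83 kg, £12,885.75):
Base rate for 9087.92.93 is £5.33/kg.
Origin Belistan qualifies under the Casos–Belistan agreement and 9087.92.93 is covered: preferential rate Free applies instead.
The additional-duty order on 9087.92.93 targets Pelmark, not Belistan; it does not apply.
Duty = £12,885.75 × 0% = £0.00.
Line 4 (4443.59.15, Belistan, 3,396 kg, £685,958.04):
Base rate for 4443.59.15 is 8.5%.
Origin Belistan is the FTA partner but 4443.59.15 is not on the preference list; base rate stands.
Duty = £685,958.04 × 8.5% = £58,306.43.
Total = £9,374.37 + £2,090.29 + £0.00 + £58,306.43 = £69,771.09.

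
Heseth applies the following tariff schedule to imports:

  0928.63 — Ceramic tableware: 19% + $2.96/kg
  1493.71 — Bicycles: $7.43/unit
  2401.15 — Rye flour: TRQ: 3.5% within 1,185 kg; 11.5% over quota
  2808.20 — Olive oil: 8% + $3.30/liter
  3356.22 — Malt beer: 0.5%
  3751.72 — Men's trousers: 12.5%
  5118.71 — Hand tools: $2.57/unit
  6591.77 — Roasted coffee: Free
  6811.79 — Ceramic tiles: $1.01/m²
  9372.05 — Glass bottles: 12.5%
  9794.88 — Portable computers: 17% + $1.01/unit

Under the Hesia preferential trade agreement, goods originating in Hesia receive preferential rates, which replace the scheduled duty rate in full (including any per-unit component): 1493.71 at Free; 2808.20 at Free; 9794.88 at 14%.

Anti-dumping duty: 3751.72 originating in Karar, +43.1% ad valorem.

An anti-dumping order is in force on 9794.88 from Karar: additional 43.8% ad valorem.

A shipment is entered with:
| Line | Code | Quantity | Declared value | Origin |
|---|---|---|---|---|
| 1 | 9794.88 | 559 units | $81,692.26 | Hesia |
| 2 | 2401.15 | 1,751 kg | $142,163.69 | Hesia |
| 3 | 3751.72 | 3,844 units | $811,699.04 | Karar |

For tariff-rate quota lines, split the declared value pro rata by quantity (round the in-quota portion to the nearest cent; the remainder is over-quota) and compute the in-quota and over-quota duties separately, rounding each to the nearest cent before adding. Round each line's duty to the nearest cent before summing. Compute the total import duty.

$471,393.61

Line 1 (9794.88, Hesia, 559 units, $81,692.26):
Base rate for 9794.88 is 17% + $1.01/unit.
Origin Hesia qualifies under the Heseth–Hesia agreement and 9794.88 is covered: preferential rate 14% applies instead.
The additional-duty order on 9794.88 targets Karar, not Hesia; it does not apply.
Duty = $81,692.26 × 14% = $11,436.92.
Line 2 (2401.15, Hesia, 1,751 kg, $142,163.69):
Code 2401.15 is under a tariff-rate quota (threshold 1,185 kg). In-quota: 1,185 kg at 3.5%; over-quota: 566 kg at 11.5%.
Pro-rata value split: in-quota = $142,163.69 × 1,185/1,751 = $96,210.15; over-quota = $142,163.69 − $96,210.15 = $45,953.54.
In-quota duty = $96,210.15 × 3.5% = $3,367.36. Over-quota duty = $45,953.54 × 11.5% = $5,284.66.
Line duty = $3,367.36 + $5,284.66 = $8,652.02.
Line 3 (3751.72, Karar, 3,844 units, $811,699.04):
Base rate for 3751.72 is 12.5%.
Additional duty on 3751.72 from Karar: +43.1%. Applied ad valorem rate: 12.5% + 43.1% = 55.6%.
Duty = $811,699.04 × 55.6% = $451,304.67.
Total = $11,436.92 + $8,652.02 + $451,304.67 = $471,393.61.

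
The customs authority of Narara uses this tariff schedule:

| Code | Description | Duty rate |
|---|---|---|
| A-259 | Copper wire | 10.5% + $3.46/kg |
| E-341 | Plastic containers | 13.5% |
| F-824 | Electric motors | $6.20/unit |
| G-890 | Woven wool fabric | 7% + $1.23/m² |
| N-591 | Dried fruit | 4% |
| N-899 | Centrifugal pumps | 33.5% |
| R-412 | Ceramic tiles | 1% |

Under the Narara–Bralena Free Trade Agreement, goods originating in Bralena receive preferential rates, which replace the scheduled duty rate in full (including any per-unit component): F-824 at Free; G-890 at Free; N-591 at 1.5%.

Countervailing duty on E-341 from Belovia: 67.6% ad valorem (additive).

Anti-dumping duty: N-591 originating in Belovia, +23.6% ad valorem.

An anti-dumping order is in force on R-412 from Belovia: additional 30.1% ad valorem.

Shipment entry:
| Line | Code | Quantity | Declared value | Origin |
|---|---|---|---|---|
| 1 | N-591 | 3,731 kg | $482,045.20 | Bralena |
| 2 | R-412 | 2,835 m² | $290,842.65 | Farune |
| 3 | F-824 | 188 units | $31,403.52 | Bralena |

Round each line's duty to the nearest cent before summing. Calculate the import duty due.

$10,139.11

Line 1 (N-591, Bralena, 3,731 kg, $482,045.20):
Base rate for N-591 is 4%.
Origin Bralena qualifies under the Narara–Bralena agreement and N-591 is covered: preferential rate 1.5% applies instead.
The additional-duty order on N-591 targets Belovia, not Bralena; it does not apply.
Duty = $482,045.20 × 1.5% = $7,230.68.
Line 2 (R-412, Farune, 2,835 m², $290,842.65):
Base rate for R-412 is 1%.
The additional-duty order on R-412 targets Belovia, not Farune; it does not apply.
Duty = $290,842.65 × 1% = $2,908.43.
Line 3 (F-824, Bralena, 188 units, $31,403.52):
Base rate for F-824 is $6.20/unit.
Origin Bralena qualifies under the Narara–Bralena agreement and F-824 is covered: preferential rate Free applies instead.
Duty = $31,403.52 × 0% = $0.00.
Total = $7,230.68 + $2,908.43 + $0.00 = $10,139.11.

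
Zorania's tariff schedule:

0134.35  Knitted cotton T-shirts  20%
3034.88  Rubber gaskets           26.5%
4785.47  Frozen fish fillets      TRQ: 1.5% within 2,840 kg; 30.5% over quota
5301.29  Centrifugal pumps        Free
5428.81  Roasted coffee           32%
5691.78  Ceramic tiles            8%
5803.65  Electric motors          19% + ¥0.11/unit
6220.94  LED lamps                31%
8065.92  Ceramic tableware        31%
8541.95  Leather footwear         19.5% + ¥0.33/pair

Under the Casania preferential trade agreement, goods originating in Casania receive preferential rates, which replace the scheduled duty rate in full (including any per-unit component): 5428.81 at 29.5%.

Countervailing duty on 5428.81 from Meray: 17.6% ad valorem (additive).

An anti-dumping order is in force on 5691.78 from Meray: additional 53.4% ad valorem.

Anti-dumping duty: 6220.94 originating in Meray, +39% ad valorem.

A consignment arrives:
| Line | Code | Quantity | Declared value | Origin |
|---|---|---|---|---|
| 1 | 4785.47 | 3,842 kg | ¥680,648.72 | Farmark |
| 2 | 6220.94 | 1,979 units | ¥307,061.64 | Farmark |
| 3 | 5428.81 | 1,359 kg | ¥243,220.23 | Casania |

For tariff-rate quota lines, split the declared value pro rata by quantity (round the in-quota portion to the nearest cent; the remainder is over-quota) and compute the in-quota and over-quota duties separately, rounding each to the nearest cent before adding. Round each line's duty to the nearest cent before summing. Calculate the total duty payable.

¥228,627.97

Line 1 (4785.47, Farmark, 3,842 kg, ¥680,648.72):
Code 4785.47 is under a tariff-rate quota (threshold 2,840 kg). In-quota: 2,840 kg at 1.5%; over-quota: 1,002 kg at 30.5%.
Pro-rata value split: in-quota = ¥680,648.72 × 2,840/3,842 = ¥503,134.40; over-quota = ¥680,648.72 − ¥503,134.40 = ¥177,514.32.
In-quota duty = ¥503,134.40 × 1.5% = ¥7,547.02. Over-quota duty = ¥177,514.32 × 30.5% = ¥54,141.87.
Line duty = ¥7,547.02 + ¥54,141.87 = ¥61,688.89.
Line 2 (6220.94, Farmark, 1,979 units, ¥307,061.64):
Base rate for 6220.94 is 31%.
The additional-duty order on 6220.94 targets Meray, not Farmark; it does not apply.
Duty = ¥307,061.64 × 31% = ¥95,189.11.
Line 3 (5428.81, Casania, 1,359 kg, ¥243,220.23):
Base rate for 5428.81 is 32%.
Origin Casania qualifies under the Zorania–Casania agreement and 5428.81 is covered: preferential rate 29.5% applies instead.
The additional-duty order on 5428.81 targets Meray, not Casania; it does not apply.
Duty = ¥243,220.23 × 29.5% = ¥71,749.97.
Total = ¥61,688.89 + ¥95,189.11 + ¥71,749.97 = ¥228,627.97.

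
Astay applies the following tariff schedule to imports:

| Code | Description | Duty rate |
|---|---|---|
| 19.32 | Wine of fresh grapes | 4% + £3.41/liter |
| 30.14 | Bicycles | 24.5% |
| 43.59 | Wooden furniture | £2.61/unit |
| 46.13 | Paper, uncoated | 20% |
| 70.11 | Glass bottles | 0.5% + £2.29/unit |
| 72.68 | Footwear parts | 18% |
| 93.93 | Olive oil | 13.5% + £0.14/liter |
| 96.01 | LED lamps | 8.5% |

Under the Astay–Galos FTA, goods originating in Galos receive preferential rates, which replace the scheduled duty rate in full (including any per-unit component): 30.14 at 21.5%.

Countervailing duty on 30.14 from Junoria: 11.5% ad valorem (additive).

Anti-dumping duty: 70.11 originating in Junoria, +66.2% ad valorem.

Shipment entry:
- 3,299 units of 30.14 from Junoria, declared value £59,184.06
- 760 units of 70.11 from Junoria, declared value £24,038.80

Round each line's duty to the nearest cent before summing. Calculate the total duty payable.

Line 1 (30.14, Junoria, 3,299 units, £59,184.06):
Base rate for 30.14 is 24.5%.
30.14 has an FTA preferential rate, but origin Junoria is not Galos; base rate stands.
Additional duty on 30.14 from Junoria: +11.5%. Applied ad valorem rate: 24.5% + 11.5% = 36%.
Duty = £59,184.06 × 36% = £21,306.26.
Line 2 (70.11, Junoria, 760 units, £24,038.80):
Base rate for 70.11 is 0.5% + £2.29/unit.
Additional duty on 70.11 from Junoria: +66.2%. Applied ad valorem rate: 0.5% + 66.2% = 66.7%.
Duty = £24,038.80 × 66.7% + 760 × £2.29 = £17,774.28.
Total = £21,306.26 + £17,774.28 = £39,080.54.

£39,080.54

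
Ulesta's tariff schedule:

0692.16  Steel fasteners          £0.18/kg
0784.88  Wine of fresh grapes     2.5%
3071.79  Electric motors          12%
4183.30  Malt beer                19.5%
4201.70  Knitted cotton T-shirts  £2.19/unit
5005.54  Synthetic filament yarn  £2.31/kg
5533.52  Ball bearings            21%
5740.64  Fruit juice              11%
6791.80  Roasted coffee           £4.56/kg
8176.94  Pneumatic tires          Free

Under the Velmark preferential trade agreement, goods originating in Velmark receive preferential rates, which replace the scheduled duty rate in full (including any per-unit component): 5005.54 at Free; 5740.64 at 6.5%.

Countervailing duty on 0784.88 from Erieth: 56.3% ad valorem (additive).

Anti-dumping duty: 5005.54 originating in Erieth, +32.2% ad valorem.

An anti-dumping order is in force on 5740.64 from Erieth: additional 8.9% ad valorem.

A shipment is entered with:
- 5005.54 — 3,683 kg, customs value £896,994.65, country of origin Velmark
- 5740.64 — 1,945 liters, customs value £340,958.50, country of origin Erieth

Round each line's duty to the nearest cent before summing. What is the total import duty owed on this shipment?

£67,850.74

Line 1 (5005.54, Velmark, 3,683 kg, £896,994.65):
Base rate for 5005.54 is £2.31/kg.
Origin Velmark qualifies under the Ulesta–Velmark agreement and 5005.54 is covered: preferential rate Free applies instead.
The additional-duty order on 5005.54 targets Erieth, not Velmark; it does not apply.
Duty = £896,994.65 × 0% = £0.00.
Line 2 (5740.64, Erieth, 1,945 liters, £340,958.50):
Base rate for 5740.64 is 11%.
5740.64 has an FTA preferential rate, but origin Erieth is not Velmark; base rate stands.
Additional duty on 5740.64 from Erieth: +8.9%. Applied ad valorem rate: 11% + 8.9% = 19.9%.
Duty = £340,958.50 × 19.9% = £67,850.74.
Total = £0.00 + £67,850.74 = £67,850.74.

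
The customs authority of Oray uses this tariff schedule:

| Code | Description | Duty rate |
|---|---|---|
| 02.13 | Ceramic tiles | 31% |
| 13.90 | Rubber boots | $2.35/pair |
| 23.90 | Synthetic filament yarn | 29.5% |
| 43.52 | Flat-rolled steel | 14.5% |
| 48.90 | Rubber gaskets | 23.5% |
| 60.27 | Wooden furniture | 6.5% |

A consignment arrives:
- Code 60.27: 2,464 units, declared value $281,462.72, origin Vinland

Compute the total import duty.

$18,295.08

Line 1 (60.27, Vinland, 2,464 units, $281,462.72):
Base rate for 60.27 is 6.5%.
Duty = $281,462.72 × 6.5% = $18,295.08.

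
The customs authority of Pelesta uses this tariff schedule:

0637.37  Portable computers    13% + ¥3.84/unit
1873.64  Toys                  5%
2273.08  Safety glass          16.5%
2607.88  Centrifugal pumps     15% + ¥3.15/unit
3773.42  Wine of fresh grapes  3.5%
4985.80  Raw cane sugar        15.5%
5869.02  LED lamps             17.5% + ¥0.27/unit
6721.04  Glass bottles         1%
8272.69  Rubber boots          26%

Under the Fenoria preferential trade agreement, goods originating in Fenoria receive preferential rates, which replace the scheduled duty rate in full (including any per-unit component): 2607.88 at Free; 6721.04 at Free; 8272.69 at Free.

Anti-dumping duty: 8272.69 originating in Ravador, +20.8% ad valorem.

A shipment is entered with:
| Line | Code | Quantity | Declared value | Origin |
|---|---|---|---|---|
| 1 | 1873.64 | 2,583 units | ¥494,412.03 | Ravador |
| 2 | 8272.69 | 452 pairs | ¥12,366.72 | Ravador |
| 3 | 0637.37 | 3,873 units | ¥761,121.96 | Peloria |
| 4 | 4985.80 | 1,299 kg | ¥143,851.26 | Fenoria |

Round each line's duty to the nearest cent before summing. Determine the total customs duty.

Line 1 (1873.64, Ravador, 2,583 units, ¥494,412.03):
Base rate for 1873.64 is 5%.
Duty = ¥494,412.03 × 5% = ¥24,720.60.
Line 2 (8272.69, Ravador, 452 pairs, ¥12,366.72):
Base rate for 8272.69 is 26%.
8272.69 has an FTA preferential rate, but origin Ravador is not Fenoria; base rate stands.
Additional duty on 8272.69 from Ravador: +20.8%. Applied ad valorem rate: 26% + 20.8% = 46.8%.
Duty = ¥12,366.72 × 46.8% = ¥5,787.62.
Line 3 (0637.37, Peloria, 3,873 units, ¥761,121.96):
Base rate for 0637.37 is 13% + ¥3.84/unit.
Duty = ¥761,121.96 × 13% + 3,873 × ¥3.84 = ¥113,818.17.
Line 4 (4985.80, Fenoria, 1,299 kg, ¥143,851.26):
Base rate for 4985.80 is 15.5%.
Origin Fenoria is the FTA partner but 4985.80 is not on the preference list; base rate stands.
Duty = ¥143,851.26 × 15.5% = ¥22,296.95.
Total = ¥24,720.60 + ¥5,787.62 + ¥113,818.17 + ¥22,296.95 = ¥166,623.34.

¥166,623.34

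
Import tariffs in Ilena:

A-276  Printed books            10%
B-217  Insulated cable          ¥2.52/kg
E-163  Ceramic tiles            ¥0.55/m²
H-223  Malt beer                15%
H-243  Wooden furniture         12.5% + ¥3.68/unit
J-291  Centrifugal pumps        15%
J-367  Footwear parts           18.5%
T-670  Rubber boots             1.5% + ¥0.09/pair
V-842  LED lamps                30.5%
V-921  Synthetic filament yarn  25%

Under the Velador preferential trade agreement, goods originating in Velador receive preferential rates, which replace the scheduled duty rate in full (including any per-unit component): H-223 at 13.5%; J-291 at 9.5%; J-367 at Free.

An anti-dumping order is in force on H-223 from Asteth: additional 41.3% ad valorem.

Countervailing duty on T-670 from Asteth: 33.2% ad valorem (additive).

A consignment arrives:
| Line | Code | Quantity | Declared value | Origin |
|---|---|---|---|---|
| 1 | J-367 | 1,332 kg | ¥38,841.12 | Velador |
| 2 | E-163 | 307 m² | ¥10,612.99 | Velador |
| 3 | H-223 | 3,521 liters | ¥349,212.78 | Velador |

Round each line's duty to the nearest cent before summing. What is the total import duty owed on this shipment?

Line 1 (J-367, Velador, 1,332 kg, ¥38,841.12):
Base rate for J-367 is 18.5%.
Origin Velador qualifies under the Ilena–Velador agreement and J-367 is covered: preferential rate Free applies instead.
Duty = ¥38,841.12 × 0% = ¥0.00.
Line 2 (E-163, Velador, 307 m², ¥10,612.99):
Base rate for E-163 is ¥0.55/m².
Origin Velador is the FTA partner but E-163 is not on the preference list; base rate stands.
Duty = 307 × ¥0.55 = ¥168.85.
Line 3 (H-223, Velador, 3,521 liters, ¥349,212.78):
Base rate for H-223 is 15%.
Origin Velador qualifies under the Ilena–Velador agreement and H-223 is covered: preferential rate 13.5% applies instead.
The additional-duty order on H-223 targets Asteth, not Velador; it does not apply.
Duty = ¥349,212.78 × 13.5% = ¥47,143.73.
Total = ¥0.00 + ¥168.85 + ¥47,143.73 = ¥47,312.58.

¥47,312.58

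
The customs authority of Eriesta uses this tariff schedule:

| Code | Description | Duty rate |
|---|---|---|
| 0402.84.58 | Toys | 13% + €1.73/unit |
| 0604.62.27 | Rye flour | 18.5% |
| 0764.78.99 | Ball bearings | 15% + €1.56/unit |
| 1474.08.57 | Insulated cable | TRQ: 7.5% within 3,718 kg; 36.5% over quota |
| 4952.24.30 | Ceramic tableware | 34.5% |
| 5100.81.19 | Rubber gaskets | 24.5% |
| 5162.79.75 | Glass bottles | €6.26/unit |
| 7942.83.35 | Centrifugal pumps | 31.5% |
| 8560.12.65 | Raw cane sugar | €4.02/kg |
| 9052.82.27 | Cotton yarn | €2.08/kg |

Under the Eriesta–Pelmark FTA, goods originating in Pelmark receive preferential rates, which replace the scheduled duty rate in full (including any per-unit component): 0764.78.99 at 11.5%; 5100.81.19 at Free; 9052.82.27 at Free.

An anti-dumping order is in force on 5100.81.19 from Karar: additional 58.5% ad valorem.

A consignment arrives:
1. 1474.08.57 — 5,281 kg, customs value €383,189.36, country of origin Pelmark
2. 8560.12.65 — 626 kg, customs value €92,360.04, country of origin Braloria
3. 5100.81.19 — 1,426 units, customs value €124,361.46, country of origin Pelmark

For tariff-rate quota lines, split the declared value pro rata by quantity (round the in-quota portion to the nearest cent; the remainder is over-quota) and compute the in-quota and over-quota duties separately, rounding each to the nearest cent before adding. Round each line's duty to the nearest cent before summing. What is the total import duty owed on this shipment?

€64,145.00

Line 1 (1474.08.57, Pelmark, 5,281 kg, €383,189.36):
Code 1474.08.57 is under a tariff-rate quota (threshold 3,718 kg). In-quota: 3,718 kg at 7.5%; over-quota: 1,563 kg at 36.5%.
Pro-rata value split: in-quota = €383,189.36 × 3,718/5,281 = €269,778.08; over-quota = €383,189.36 − €269,778.08 = €113,411.28.
In-quota duty = €269,778.08 × 7.5% = €20,233.36. Over-quota duty = €113,411.28 × 36.5% = €41,395.12.
Line duty = €20,233.36 + €41,395.12 = €61,628.48.
Line 2 (8560.12.65, Braloria, 626 kg, €92,360.04):
Base rate for 8560.12.65 is €4.02/kg.
Duty = 626 × €4.02 = €2,516.52.
Line 3 (5100.81.19, Pelmark, 1,426 units, €124,361.46):
Base rate for 5100.81.19 is 24.5%.
Origin Pelmark qualifies under the Eriesta–Pelmark agreement and 5100.81.19 is covered: preferential rate Free applies instead.
The additional-duty order on 5100.81.19 targets Karar, not Pelmark; it does not apply.
Duty = €124,361.46 × 0% = €0.00.
Total = €61,628.48 + €2,516.52 + €0.00 = €64,145.00.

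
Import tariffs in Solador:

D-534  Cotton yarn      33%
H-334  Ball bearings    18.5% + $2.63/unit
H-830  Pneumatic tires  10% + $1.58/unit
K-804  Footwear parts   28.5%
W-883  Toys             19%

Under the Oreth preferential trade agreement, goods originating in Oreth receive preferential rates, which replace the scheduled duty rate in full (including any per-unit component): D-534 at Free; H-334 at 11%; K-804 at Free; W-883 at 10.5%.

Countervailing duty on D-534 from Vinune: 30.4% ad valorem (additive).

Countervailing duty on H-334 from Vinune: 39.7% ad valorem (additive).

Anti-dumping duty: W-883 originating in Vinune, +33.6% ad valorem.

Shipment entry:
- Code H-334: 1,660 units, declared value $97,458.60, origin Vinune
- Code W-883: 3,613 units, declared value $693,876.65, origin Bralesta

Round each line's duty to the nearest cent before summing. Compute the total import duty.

Line 1 (H-334, Vinune, 1,660 units, $97,458.60):
Base rate for H-334 is 18.5% + $2.63/unit.
H-334 has an FTA preferential rate, but origin Vinune is not Oreth; base rate stands.
Additional duty on H-334 from Vinune: +39.7%. Applied ad valorem rate: 18.5% + 39.7% = 58.2%.
Duty = $97,458.60 × 58.2% + 1,660 × $2.63 = $61,086.71.
Line 2 (W-883, Bralesta, 3,613 units, $693,876.65):
Base rate for W-883 is 19%.
W-883 has an FTA preferential rate, but origin Bralesta is not Oreth; base rate stands.
The additional-duty order on W-883 targets Vinune, not Bralesta; it does not apply.
Duty = $693,876.65 × 19% = $131,836.56.
Total = $61,086.71 + $131,836.56 = $192,923.27.

$192,923.27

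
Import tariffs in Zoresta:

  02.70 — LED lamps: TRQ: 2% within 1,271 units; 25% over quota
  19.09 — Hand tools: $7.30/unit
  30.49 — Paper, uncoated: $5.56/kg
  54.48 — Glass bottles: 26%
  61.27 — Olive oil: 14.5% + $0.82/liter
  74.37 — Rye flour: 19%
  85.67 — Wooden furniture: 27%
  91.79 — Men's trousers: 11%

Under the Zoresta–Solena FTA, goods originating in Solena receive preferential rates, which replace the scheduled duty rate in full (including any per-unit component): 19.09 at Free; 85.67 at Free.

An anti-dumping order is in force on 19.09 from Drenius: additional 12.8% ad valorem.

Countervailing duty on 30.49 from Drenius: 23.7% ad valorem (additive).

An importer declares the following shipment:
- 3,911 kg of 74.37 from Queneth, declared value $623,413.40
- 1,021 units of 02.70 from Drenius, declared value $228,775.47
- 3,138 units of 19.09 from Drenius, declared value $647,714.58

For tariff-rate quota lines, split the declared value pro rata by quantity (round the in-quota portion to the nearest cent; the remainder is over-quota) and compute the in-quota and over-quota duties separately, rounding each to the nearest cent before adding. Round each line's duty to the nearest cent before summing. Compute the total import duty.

$228,838.93

Line 1 (74.37, Queneth, 3,911 kg, $623,413.40):
Base rate for 74.37 is 19%.
Duty = $623,413.40 × 19% = $118,448.55.
Line 2 (02.70, Drenius, 1,021 units, $228,775.47):
Code 02.70 is under a tariff-rate quota (threshold 1,271 units). Quantity 1,021 units is within the quota, so the in-quota rate 2% applies to the full value.
Duty = $228,775.47 × 2% = $4,575.51.
Line 3 (19.09, Drenius, 3,138 units, $647,714.58):
Base rate for 19.09 is $7.30/unit.
19.09 has an FTA preferential rate, but origin Drenius is not Solena; base rate stands.
Additional duty on 19.09 from Drenius: +12.8% ad valorem. Applied ad valorem rate = 12.8%.
Duty = $647,714.58 × 12.8% + 3,138 × $7.30 = $105,814.87.
Total = $118,448.55 + $4,575.51 + $105,814.87 = $228,838.93.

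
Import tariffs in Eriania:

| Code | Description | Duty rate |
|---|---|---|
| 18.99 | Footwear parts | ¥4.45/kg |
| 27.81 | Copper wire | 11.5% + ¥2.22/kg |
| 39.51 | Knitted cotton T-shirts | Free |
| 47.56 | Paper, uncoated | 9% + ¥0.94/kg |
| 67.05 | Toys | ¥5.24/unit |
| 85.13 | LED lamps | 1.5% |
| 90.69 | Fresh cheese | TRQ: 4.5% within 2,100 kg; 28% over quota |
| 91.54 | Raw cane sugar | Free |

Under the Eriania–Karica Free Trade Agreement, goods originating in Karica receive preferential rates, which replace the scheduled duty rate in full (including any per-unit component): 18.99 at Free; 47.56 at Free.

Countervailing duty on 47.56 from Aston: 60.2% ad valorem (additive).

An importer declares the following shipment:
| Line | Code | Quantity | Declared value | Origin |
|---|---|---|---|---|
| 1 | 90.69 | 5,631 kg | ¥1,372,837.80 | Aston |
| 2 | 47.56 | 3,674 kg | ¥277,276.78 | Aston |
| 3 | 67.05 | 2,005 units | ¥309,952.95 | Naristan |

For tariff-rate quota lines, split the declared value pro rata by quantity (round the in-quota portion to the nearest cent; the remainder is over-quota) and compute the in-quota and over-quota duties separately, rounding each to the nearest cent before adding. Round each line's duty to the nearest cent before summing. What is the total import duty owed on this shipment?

Line 1 (90.69, Aston, 5,631 kg, ¥1,372,837.80):
Code 90.69 is under a tariff-rate quota (threshold 2,100 kg). In-quota: 2,100 kg at 4.5%; over-quota: 3,531 kg at 28%.
Pro-rata value split: in-quota = ¥1,372,837.80 × 2,100/5,631 = ¥511,980.00; over-quota = ¥1,372,837.80 − ¥511,980.00 = ¥860,857.80.
In-quota duty = ¥511,980.00 × 4.5% = ¥23,039.10. Over-quota duty = ¥860,857.80 × 28% = ¥241,040.18.
Line duty = ¥23,039.10 + ¥241,040.18 = ¥264,079.28.
Line 2 (47.56, Aston, 3,674 kg, ¥277,276.78):
Base rate for 47.56 is 9% + ¥0.94/kg.
47.56 has an FTA preferential rate, but origin Aston is not Karica; base rate stands.
Additional duty on 47.56 from Aston: +60.2%. Applied ad valorem rate: 9% + 60.2% = 69.2%.
Duty = ¥277,276.78 × 69.2% + 3,674 × ¥0.94 = ¥195,329.09.
Line 3 (67.05, Naristan, 2,005 units, ¥309,952.95):
Base rate for 67.05 is ¥5.24/unit.
Duty = 2,005 × ¥5.24 = ¥10,506.20.
Total = ¥264,079.28 + ¥195,329.09 + ¥10,506.20 = ¥469,914.57.

¥469,914.57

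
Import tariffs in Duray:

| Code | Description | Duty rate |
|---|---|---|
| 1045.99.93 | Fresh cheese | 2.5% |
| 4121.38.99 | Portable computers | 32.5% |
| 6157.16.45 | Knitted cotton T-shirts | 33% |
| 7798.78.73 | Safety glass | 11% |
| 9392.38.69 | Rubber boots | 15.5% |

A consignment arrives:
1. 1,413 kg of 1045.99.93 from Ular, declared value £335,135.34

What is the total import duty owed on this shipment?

£8,378.38

Line 1 (1045.99.93, Ular, 1,413 kg, £335,135.34):
Base rate for 1045.99.93 is 2.5%.
Duty = £335,135.34 × 2.5% = £8,378.38.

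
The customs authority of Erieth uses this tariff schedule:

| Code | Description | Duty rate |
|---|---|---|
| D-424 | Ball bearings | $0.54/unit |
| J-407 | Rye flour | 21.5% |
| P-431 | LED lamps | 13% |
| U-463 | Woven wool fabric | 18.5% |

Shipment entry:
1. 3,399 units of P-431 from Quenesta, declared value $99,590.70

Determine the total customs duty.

$12,946.79

Line 1 (P-431, Quenesta, 3,399 units, $99,590.70):
Base rate for P-431 is 13%.
Duty = $99,590.70 × 13% = $12,946.79.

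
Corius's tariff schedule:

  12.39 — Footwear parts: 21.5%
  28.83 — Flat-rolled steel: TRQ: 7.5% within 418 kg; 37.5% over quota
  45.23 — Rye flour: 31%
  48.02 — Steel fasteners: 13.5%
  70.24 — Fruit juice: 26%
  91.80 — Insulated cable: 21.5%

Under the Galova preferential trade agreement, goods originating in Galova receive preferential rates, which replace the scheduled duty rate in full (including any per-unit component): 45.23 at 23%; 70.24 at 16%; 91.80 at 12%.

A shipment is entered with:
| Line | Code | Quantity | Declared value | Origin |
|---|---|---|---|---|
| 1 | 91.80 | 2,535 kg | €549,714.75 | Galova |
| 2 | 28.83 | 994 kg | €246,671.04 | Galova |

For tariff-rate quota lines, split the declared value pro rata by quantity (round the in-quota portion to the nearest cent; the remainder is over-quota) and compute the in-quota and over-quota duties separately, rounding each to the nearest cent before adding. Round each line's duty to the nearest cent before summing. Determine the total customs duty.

€127,348.15

Line 1 (91.80, Galova, 2,535 kg, €549,714.75):
Base rate for 91.80 is 21.5%.
Origin Galova qualifies under the Corius–Galova agreement and 91.80 is covered: preferential rate 12% applies instead.
Duty = €549,714.75 × 12% = €65,965.77.
Line 2 (28.83, Galova, 994 kg, €246,671.04):
Code 28.83 is under a tariff-rate quota (threshold 418 kg). In-quota: 418 kg at 7.5%; over-quota: 576 kg at 37.5%.
Pro-rata value split: in-quota = €246,671.04 × 418/994 = €103,730.88; over-quota = €246,671.04 − €103,730.88 = €142,940.16.
In-quota duty = €103,730.88 × 7.5% = €7,779.82. Over-quota duty = €142,940.16 × 37.5% = €53,602.56.
Line duty = €7,779.82 + €53,602.56 = €61,382.38.
Total = €65,965.77 + €61,382.38 = €127,348.15.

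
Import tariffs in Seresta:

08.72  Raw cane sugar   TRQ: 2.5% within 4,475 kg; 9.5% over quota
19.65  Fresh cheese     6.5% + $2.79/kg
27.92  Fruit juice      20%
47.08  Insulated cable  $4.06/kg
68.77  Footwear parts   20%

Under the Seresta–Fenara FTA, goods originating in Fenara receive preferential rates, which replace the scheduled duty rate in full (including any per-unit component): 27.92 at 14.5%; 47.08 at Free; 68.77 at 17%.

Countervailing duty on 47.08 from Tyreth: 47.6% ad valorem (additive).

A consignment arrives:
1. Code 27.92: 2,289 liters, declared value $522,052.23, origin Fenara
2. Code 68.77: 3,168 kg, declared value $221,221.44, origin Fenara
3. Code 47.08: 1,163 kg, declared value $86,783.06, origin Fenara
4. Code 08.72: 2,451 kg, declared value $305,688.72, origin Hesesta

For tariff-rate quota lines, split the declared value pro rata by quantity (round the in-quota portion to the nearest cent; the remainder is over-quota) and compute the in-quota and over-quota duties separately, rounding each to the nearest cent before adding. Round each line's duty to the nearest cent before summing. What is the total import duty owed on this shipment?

$120,947.43

Line 1 (27.92, Fenara, 2,289 liters, $522,052.23):
Base rate for 27.92 is 20%.
Origin Fenara qualifies under the Seresta–Fenara agreement and 27.92 is covered: preferential rate 14.5% applies instead.
Duty = $522,052.23 × 14.5% = $75,697.57.
Line 2 (68.77, Fenara, 3,168 kg, $221,221.44):
Base rate for 68.77 is 20%.
Origin Fenara qualifies under the Seresta–Fenara agreement and 68.77 is covered: preferential rate 17% applies instead.
Duty = $221,221.44 × 17% = $37,607.64.
Line 3 (47.08, Fenara, 1,163 kg, $86,783.06):
Base rate for 47.08 is $4.06/kg.
Origin Fenara qualifies under the Seresta–Fenara agreement and 47.08 is covered: preferential rate Free applies instead.
The additional-duty order on 47.08 targets Tyreth, not Fenara; it does not apply.
Duty = $86,783.06 × 0% = $0.00.
Line 4 (08.72, Hesesta, 2,451 kg, $305,688.72):
Code 08.72 is under a tariff-rate quota (threshold 4,475 kg). Quantity 2,451 kg is within the quota, so the in-quota rate 2.5% applies to the full value.
Duty = $305,688.72 × 2.5% = $7,642.22.
Total = $75,697.57 + $37,607.64 + $0.00 + $7,642.22 = $120,947.43.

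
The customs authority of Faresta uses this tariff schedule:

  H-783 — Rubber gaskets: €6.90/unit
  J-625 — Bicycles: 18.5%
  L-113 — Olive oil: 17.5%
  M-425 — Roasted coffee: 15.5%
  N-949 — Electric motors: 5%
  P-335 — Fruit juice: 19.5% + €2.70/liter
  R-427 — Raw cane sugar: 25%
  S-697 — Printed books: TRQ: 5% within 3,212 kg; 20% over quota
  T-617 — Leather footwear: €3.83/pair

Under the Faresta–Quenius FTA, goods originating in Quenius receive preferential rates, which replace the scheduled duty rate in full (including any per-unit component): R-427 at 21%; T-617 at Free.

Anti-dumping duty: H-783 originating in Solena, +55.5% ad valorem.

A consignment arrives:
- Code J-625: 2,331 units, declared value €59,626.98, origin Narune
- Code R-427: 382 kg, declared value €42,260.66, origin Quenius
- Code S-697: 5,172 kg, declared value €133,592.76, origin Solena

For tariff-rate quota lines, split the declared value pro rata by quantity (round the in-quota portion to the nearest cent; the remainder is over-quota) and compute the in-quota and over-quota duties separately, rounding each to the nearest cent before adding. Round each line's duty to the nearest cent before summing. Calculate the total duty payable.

Line 1 (J-625, Narune, 2,331 units, €59,626.98):
Base rate for J-625 is 18.5%.
Duty = €59,626.98 × 18.5% = €11,030.99.
Line 2 (R-427, Quenius, 382 kg, €42,260.66):
Base rate for R-427 is 25%.
Origin Quenius qualifies under the Faresta–Quenius agreement and R-427 is covered: preferential rate 21% applies instead.
Duty = €42,260.66 × 21% = €8,874.74.
Line 3 (S-697, Solena, 5,172 kg, €133,592.76):
Code S-697 is under a tariff-rate quota (threshold 3,212 kg). In-quota: 3,212 kg at 5%; over-quota: 1,960 kg at 20%.
Pro-rata value split: in-quota = €133,592.76 × 3,212/5,172 = €82,965.96; over-quota = €133,592.76 − €82,965.96 = €50,626.80.
In-quota duty = €82,965.96 × 5% = €4,148.30. Over-quota duty = €50,626.80 × 20% = €10,125.36.
Line duty = €4,148.30 + €10,125.36 = €14,273.66.
Total = €11,030.99 + €8,874.74 + €14,273.66 = €34,179.39.

€34,179.39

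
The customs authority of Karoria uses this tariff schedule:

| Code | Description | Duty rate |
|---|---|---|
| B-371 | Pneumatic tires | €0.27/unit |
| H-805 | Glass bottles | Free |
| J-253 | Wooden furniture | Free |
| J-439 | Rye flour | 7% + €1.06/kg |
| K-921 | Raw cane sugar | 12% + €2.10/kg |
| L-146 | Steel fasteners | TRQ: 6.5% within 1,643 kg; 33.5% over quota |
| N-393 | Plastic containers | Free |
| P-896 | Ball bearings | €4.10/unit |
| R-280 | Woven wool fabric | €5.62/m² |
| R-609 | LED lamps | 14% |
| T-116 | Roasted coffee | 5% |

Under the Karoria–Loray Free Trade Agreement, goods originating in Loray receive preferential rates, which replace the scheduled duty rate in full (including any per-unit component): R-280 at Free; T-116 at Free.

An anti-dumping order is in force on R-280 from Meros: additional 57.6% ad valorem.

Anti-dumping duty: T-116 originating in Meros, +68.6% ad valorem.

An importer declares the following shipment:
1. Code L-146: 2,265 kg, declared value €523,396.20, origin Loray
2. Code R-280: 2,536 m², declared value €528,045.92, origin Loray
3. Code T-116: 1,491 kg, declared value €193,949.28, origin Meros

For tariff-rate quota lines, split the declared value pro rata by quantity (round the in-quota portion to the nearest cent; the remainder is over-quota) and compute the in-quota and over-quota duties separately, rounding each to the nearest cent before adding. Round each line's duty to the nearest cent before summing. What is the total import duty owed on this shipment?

€215,575.00

Line 1 (L-146, Loray, 2,265 kg, €523,396.20):
Code L-146 is under a tariff-rate quota (threshold 1,643 kg). In-quota: 1,643 kg at 6.5%; over-quota: 622 kg at 33.5%.
Pro-rata value split: in-quota = €523,396.20 × 1,643/2,265 = €379,664.44; over-quota = €523,396.20 − €379,664.44 = €143,731.76.
In-quota duty = €379,664.44 × 6.5% = €24,678.19. Over-quota duty = €143,731.76 × 33.5% = €48,150.14.
Line duty = €24,678.19 + €48,150.14 = €72,828.33.
Line 2 (R-280, Loray, 2,536 m², €528,045.92):
Base rate for R-280 is €5.62/m².
Origin Loray qualifies under the Karoria–Loray agreement and R-280 is covered: preferential rate Free applies instead.
The additional-duty order on R-280 targets Meros, not Loray; it does not apply.
Duty = €528,045.92 × 0% = €0.00.
Line 3 (T-116, Meros, 1,491 kg, €193,949.28):
Base rate for T-116 is 5%.
T-116 has an FTA preferential rate, but origin Meros is not Loray; base rate stands.
Additional duty on T-116 from Meros: +68.6%. Applied ad valorem rate: 5% + 68.6% = 73.6%.
Duty = €193,949.28 × 73.6% = €142,746.67.
Total = €72,828.33 + €0.00 + €142,746.67 = €215,575.00.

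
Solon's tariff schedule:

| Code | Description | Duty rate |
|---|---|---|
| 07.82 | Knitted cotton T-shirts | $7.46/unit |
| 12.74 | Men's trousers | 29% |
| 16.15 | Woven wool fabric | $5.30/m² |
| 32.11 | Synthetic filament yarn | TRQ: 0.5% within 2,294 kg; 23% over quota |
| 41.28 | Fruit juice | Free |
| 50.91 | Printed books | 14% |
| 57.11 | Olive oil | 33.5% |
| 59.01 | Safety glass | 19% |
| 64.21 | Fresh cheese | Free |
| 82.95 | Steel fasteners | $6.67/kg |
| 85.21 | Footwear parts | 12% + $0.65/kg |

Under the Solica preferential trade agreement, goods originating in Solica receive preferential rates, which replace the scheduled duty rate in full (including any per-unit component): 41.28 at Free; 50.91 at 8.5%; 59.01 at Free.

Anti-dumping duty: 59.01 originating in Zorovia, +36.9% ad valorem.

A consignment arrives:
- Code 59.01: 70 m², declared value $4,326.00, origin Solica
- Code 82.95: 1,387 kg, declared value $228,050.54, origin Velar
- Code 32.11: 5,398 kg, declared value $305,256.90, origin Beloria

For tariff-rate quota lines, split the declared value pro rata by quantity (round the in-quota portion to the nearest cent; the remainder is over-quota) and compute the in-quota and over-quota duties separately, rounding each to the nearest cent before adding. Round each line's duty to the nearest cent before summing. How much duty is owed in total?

$50,272.10

Line 1 (59.01, Solica, 70 m², $4,326.00):
Base rate for 59.01 is 19%.
Origin Solica qualifies under the Solon–Solica agreement and 59.01 is covered: preferential rate Free applies instead.
The additional-duty order on 59.01 targets Zorovia, not Solica; it does not apply.
Duty = $4,326.00 × 0% = $0.00.
Line 2 (82.95, Velar, 1,387 kg, $228,050.54):
Base rate for 82.95 is $6.67/kg.
Duty = 1,387 × $6.67 = $9,251.29.
Line 3 (32.11, Beloria, 5,398 kg, $305,256.90):
Code 32.11 is under a tariff-rate quota (threshold 2,294 kg). In-quota: 2,294 kg at 0.5%; over-quota: 3,104 kg at 23%.
Pro-rata value split: in-quota = $305,256.90 × 2,294/5,398 = $129,725.70; over-quota = $305,256.90 − $129,725.70 = $175,531.20.
In-quota duty = $129,725.70 × 0.5% = $648.63. Over-quota duty = $175,531.20 × 23% = $40,372.18.
Line duty = $648.63 + $40,372.18 = $41,020.81.
Total = $0.00 + $9,251.29 + $41,020.81 = $50,272.10.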